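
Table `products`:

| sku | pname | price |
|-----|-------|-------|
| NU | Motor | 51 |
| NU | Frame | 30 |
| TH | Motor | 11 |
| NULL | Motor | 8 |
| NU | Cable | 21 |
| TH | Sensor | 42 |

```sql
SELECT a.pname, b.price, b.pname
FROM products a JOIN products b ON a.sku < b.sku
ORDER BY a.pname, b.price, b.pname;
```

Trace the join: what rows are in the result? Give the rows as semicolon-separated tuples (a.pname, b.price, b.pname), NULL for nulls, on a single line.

INNER JOIN keeps only pairs where the ON condition holds.
Matching on a.sku < b.sku. A NULL in a compared column never satisfies the condition.
Matched pairs: 6.

(Cable, 11, Motor); (Cable, 42, Sensor); (Frame, 11, Motor); (Frame, 42, Sensor); (Motor, 11, Motor); (Motor, 42, Sensor)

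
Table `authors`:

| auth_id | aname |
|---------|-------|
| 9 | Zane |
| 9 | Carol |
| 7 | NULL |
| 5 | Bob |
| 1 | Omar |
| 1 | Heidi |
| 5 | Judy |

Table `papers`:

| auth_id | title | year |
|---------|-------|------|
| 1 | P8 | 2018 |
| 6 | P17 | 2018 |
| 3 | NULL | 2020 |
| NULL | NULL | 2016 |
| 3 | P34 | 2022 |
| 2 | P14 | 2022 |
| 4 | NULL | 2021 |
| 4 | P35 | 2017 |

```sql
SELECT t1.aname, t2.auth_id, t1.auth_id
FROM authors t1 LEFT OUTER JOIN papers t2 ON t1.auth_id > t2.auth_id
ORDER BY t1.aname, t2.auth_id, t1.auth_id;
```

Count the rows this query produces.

LEFT JOIN keeps every row from `authors`; unmatched rows get NULL for `papers`'s columns.
Matching on t1.auth_id > t2.auth_id. A NULL in a compared column never satisfies the condition.
- auth_id=9: 7 matching t2 row(s), so 7 row(s) emitted.
- auth_id=9: 7 matching t2 row(s), so 7 row(s) emitted.
- auth_id=7: 7 matching t2 row(s), so 7 row(s) emitted.
- auth_id=5: 6 matching t2 row(s), so 6 row(s) emitted.
- auth_id=1: no t2 row matches, row kept with t2 columns NULL.
- auth_id=1: no t2 row matches, row kept with t2 columns NULL.
- auth_id=5: 6 matching t2 row(s), so 6 row(s) emitted.
Total: 33 matched + 2 padded = 35 rows.

35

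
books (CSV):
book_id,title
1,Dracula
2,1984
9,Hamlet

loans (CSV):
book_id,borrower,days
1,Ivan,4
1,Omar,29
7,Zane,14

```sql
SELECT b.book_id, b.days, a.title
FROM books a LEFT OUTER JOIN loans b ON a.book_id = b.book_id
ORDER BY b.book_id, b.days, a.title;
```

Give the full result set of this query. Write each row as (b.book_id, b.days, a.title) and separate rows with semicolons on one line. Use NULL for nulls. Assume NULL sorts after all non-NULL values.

(1, 4, Dracula); (1, 29, Dracula); (NULL, NULL, 1984); (NULL, NULL, Hamlet)

LEFT JOIN keeps every row from `books`; unmatched rows get NULL for `loans`'s columns.
Matching on a.book_id = b.book_id.
- a (book_id=1) pairs with 2 row(s) of b.
- a (book_id=2) has no partner → padded with NULL.
- a (book_id=9) has no partner → padded with NULL.
After projecting and ordering:
b.book_id | b.days | a.title
1 | 4 | Dracula
1 | 29 | Dracula
NULL | NULL | 1984
NULL | NULL | Hamlet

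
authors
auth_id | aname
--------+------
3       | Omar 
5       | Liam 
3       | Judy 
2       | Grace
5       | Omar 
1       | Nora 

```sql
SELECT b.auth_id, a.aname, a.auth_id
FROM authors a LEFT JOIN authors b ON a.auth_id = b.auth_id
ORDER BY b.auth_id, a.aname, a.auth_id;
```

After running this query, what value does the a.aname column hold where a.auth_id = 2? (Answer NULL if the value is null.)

Grace

LEFT JOIN keeps every row from `authors a`; unmatched rows get NULL for `authors b`'s columns.
Matching on a.auth_id = b.auth_id.
Matched pairs: 10; unmatched a rows kept: 0.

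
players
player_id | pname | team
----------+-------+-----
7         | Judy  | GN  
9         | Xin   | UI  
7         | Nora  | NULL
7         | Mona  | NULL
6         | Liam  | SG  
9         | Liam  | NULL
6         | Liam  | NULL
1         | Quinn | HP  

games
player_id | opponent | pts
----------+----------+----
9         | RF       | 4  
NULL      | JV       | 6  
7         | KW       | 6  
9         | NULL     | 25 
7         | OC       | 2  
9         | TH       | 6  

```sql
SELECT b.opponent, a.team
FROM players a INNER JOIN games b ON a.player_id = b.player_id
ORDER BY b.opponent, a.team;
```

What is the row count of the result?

INNER JOIN keeps only pairs where the ON condition holds.
Matching on a.player_id = b.player_id. A NULL in a compared column never satisfies the condition.
- a row (player_id=7): matches 2 b row(s) → 2 output row(s).
- a row (player_id=9): matches 3 b row(s) → 3 output row(s).
- a row (player_id=7): matches 2 b row(s) → 2 output row(s).
- a row (player_id=7): matches 2 b row(s) → 2 output row(s).
- a row (player_id=6): no match → dropped.
- a row (player_id=9): matches 3 b row(s) → 3 output row(s).
- a row (player_id=6): no match → dropped.
- a row (player_id=1): no match → dropped.
Total: 12 rows.

12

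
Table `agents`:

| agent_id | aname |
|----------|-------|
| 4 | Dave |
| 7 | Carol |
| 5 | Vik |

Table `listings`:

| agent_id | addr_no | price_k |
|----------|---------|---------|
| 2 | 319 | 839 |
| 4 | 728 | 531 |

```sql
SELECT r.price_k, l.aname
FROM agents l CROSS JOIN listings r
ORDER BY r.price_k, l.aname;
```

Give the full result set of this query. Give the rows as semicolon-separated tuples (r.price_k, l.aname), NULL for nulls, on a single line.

(531, Carol); (531, Dave); (531, Vik); (839, Carol); (839, Dave); (839, Vik)

CROSS JOIN pairs every row of `agents` with every row of `listings`: 3 × 2 = 6 rows.
After projecting and ordering:
r.price_k | l.aname
531 | Carol
531 | Dave
531 | Vik
839 | Carol
839 | Dave
839 | Vik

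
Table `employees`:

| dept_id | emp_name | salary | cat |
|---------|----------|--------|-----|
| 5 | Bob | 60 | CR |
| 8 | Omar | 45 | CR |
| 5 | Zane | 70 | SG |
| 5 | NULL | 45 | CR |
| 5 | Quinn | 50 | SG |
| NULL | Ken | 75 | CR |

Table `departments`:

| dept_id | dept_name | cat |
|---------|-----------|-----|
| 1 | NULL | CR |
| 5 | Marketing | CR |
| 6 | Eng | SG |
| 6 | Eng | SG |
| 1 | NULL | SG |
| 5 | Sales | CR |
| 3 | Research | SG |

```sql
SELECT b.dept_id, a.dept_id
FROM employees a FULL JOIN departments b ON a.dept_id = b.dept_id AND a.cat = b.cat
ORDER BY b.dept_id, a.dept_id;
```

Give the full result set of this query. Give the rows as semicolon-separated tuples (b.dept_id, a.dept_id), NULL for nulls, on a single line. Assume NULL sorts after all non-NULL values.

FULL OUTER JOIN keeps every row from both sides; unmatched rows get NULL for the other side's columns.
Matching on a.dept_id = b.dept_id AND a.cat = b.cat. A NULL in a compared column never satisfies the condition.
Matched pairs: 4; unmatched a rows kept: 4; unmatched b rows kept: 5.

(1, NULL); (1, NULL); (3, NULL); (5, 5); (5, 5); (5, 5); (5, 5); (6, NULL); (6, NULL); (NULL, 5); (NULL, 5); (NULL, 8); (NULL, NULL)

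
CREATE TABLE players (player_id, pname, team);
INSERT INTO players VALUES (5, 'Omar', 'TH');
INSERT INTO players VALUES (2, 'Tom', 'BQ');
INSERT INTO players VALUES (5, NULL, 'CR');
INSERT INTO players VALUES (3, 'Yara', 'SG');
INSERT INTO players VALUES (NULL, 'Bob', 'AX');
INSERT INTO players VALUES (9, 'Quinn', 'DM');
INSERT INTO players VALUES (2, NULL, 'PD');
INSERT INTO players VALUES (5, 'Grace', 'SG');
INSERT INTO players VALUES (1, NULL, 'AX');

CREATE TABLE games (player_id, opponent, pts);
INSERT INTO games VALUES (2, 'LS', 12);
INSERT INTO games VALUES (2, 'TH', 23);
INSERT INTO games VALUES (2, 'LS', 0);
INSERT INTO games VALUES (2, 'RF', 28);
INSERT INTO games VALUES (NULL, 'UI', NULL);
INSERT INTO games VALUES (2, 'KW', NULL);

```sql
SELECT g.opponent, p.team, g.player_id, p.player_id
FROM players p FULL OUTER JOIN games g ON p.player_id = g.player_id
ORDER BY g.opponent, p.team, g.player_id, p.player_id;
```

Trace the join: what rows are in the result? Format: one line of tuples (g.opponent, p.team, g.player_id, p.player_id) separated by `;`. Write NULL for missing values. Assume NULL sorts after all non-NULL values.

(KW, BQ, 2, 2); (KW, PD, 2, 2); (LS, BQ, 2, 2); (LS, BQ, 2, 2); (LS, PD, 2, 2); (LS, PD, 2, 2); (RF, BQ, 2, 2); (RF, PD, 2, 2); (TH, BQ, 2, 2); (TH, PD, 2, 2); (UI, NULL, NULL, NULL); (NULL, AX, NULL, 1); (NULL, AX, NULL, NULL); (NULL, CR, NULL, 5); (NULL, DM, NULL, 9); (NULL, SG, NULL, 3); (NULL, SG, NULL, 5); (NULL, TH, NULL, 5)

FULL OUTER JOIN keeps every row from both sides; unmatched rows get NULL for the other side's columns.
Matching on p.player_id = g.player_id. A NULL in a compared column never satisfies the condition.
Matched pairs: 10; unmatched p rows kept: 7; unmatched g rows kept: 1.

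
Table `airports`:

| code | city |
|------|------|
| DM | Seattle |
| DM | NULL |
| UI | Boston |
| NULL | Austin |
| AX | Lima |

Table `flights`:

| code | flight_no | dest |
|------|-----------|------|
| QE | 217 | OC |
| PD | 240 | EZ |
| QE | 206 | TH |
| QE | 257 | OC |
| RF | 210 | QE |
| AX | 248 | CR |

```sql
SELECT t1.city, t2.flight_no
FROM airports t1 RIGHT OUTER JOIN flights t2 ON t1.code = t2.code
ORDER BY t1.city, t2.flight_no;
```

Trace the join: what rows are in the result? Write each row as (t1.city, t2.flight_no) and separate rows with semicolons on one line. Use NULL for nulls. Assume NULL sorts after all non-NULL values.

(Lima, 248); (NULL, 206); (NULL, 210); (NULL, 217); (NULL, 240); (NULL, 257)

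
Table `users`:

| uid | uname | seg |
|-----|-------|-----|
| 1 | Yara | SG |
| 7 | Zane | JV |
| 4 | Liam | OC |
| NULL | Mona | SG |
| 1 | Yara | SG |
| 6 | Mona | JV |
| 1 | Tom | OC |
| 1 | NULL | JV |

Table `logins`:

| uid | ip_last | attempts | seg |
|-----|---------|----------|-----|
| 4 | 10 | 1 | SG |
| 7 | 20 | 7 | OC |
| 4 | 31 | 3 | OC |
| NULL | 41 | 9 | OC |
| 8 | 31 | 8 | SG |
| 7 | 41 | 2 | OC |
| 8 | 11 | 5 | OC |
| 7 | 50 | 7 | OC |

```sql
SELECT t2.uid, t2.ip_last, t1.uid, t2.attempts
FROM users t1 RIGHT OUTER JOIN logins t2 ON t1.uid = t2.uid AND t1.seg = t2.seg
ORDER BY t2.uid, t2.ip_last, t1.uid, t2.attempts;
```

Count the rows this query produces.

RIGHT JOIN keeps every row from `logins`; unmatched rows get NULL for `users`'s columns.
Matching on t1.uid = t2.uid AND t1.seg = t2.seg. A NULL in a compared column never satisfies the condition.
- t1[0] uid=1, seg=SG → no match.
- t1[1] uid=7, seg=JV → no match.
- t1[2] uid=4, seg=OC → 1 match(es) in t2 → 1 row(s).
- t1[3] uid=NULL, seg=SG → no match.
- t1[4] uid=1, seg=SG → no match.
- t1[5] uid=6, seg=JV → no match.
- t1[6] uid=1, seg=OC → no match.
- t1[7] uid=1, seg=JV → no match.
- 7 row(s) from t2 found no t1 partner → padded with NULL.
Total: 1 matched + 7 padded = 8 rows.

8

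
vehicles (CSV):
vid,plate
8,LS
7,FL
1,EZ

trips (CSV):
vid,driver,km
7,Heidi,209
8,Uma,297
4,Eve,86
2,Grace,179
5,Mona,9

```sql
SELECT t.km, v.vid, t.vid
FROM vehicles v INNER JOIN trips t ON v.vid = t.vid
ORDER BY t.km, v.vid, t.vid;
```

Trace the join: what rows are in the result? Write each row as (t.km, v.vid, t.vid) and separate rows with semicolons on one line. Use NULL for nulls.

INNER JOIN keeps only pairs where the ON condition holds.
Matching on v.vid = t.vid.
Matched pairs: 2.

(209, 7, 7); (297, 8, 8)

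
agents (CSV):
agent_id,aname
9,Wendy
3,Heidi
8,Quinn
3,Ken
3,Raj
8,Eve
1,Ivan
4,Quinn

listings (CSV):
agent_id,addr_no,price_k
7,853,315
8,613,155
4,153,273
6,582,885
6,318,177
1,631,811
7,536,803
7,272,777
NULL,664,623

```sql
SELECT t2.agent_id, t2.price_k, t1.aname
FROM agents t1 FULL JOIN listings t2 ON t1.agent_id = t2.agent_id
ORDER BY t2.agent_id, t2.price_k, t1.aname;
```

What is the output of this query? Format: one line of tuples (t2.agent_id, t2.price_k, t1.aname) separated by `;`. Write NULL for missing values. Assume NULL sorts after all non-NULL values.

(1, 811, Ivan); (4, 273, Quinn); (6, 177, NULL); (6, 885, NULL); (7, 315, NULL); (7, 777, NULL); (7, 803, NULL); (8, 155, Eve); (8, 155, Quinn); (NULL, 623, NULL); (NULL, NULL, Heidi); (NULL, NULL, Ken); (NULL, NULL, Raj); (NULL, NULL, Wendy)

FULL OUTER JOIN keeps every row from both sides; unmatched rows get NULL for the other side's columns.
Matching on t1.agent_id = t2.agent_id. A NULL in a compared column never satisfies the condition.
Matched pairs: 4; unmatched t1 rows kept: 4; unmatched t2 rows kept: 6.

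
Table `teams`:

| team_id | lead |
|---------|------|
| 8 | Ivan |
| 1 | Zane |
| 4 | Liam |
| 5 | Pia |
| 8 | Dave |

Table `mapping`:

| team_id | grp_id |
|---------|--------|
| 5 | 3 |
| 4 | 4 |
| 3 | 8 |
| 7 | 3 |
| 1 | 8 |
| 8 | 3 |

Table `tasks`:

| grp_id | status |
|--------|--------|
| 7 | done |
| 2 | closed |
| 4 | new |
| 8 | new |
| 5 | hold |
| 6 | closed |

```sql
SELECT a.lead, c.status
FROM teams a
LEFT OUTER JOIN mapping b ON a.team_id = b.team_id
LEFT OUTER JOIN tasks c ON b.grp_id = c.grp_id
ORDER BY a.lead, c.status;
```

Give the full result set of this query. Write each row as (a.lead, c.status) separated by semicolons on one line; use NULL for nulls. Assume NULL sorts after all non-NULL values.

Step 1 — a LEFT JOIN b on team_id → 5 row(s).
Then LEFT JOIN `tasks c` on grp_id: each of those 5 rows is kept; rows whose b.grp_id has no match in c get NULL for c's columns.

(Dave, NULL); (Ivan, NULL); (Liam, new); (Pia, NULL); (Zane, new)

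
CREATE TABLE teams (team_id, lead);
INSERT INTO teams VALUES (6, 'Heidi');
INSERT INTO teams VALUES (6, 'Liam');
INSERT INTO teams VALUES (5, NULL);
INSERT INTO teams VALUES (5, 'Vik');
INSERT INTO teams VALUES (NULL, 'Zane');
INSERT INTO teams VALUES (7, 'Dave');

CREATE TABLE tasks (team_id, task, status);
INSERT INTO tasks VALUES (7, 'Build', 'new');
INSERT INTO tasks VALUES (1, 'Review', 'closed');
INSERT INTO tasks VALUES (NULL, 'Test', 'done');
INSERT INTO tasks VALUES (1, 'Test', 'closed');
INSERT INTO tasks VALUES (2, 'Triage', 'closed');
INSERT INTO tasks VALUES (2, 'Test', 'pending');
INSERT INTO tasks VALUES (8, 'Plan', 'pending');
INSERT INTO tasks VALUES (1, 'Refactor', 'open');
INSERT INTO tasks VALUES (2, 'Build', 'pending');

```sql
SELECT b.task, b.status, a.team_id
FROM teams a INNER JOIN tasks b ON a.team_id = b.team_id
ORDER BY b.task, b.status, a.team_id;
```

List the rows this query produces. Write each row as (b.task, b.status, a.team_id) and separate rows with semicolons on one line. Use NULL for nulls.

INNER JOIN keeps only pairs where the ON condition holds.
Matching on a.team_id = b.team_id. A NULL in a compared column never satisfies the condition.
Matched pairs: 1.

(Build, new, 7)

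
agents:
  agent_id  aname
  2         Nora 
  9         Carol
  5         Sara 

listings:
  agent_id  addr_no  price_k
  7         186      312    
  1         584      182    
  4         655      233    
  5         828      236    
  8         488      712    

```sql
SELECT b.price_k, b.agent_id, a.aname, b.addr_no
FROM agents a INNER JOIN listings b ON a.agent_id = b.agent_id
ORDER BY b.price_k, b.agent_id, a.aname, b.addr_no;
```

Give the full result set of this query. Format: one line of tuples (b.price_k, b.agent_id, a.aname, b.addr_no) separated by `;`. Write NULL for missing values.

(236, 5, Sara, 828)

INNER JOIN keeps only pairs where the ON condition holds.
Matching on a.agent_id = b.agent_id.
Matched pairs: 1.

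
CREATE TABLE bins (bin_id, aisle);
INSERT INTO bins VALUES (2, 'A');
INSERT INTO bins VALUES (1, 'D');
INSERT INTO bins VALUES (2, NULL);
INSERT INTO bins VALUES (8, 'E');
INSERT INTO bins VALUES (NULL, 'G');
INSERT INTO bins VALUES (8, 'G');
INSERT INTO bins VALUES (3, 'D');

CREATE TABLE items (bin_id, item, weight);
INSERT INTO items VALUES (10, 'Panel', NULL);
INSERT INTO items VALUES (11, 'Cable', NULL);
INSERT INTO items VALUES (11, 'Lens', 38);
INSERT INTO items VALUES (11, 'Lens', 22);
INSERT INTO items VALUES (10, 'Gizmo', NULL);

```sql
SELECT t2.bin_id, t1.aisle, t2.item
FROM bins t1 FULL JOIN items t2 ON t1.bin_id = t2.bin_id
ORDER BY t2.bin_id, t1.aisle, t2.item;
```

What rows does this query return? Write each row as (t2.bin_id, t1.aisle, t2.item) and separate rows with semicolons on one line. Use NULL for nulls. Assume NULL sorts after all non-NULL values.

(10, NULL, Gizmo); (10, NULL, Panel); (11, NULL, Cable); (11, NULL, Lens); (11, NULL, Lens); (NULL, A, NULL); (NULL, D, NULL); (NULL, D, NULL); (NULL, E, NULL); (NULL, G, NULL); (NULL, G, NULL); (NULL, NULL, NULL)

FULL OUTER JOIN keeps every row from both sides; unmatched rows get NULL for the other side's columns.
Matching on t1.bin_id = t2.bin_id. A NULL in a compared column never satisfies the condition.
Matched pairs: 0; unmatched t1 rows kept: 7; unmatched t2 rows kept: 5.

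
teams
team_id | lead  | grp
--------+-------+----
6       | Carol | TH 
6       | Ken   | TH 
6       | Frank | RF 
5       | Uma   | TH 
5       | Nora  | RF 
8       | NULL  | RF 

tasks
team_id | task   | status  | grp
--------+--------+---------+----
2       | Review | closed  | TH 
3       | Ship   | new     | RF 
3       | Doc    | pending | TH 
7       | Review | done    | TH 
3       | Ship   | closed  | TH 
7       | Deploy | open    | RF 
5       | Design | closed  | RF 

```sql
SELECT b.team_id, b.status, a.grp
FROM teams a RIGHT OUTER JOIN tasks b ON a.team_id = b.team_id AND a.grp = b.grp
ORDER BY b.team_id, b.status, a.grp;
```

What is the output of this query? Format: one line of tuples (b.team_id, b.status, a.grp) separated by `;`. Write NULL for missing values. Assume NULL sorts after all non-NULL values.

RIGHT JOIN keeps every row from `tasks`; unmatched rows get NULL for `teams`'s columns.
Matching on a.team_id = b.team_id AND a.grp = b.grp.
- team_id=6, grp=TH: no matching b row.
- team_id=6, grp=TH: no matching b row.
- team_id=6, grp=RF: no matching b row.
- team_id=5, grp=TH: no matching b row.
- team_id=5, grp=RF: 1 matching b row(s), so 1 row(s) emitted.
- team_id=8, grp=RF: no matching b row.
- plus 6 unmatched b row(s), each kept with NULL a columns.
After projecting and ordering:
b.team_id | b.status | a.grp
2 | closed | NULL
3 | closed | NULL
3 | new | NULL
3 | pending | NULL
5 | closed | RF
7 | done | NULL
7 | open | NULL

(2, closed, NULL); (3, closed, NULL); (3, new, NULL); (3, pending, NULL); (5, closed, RF); (7, done, NULL); (7, open, NULL)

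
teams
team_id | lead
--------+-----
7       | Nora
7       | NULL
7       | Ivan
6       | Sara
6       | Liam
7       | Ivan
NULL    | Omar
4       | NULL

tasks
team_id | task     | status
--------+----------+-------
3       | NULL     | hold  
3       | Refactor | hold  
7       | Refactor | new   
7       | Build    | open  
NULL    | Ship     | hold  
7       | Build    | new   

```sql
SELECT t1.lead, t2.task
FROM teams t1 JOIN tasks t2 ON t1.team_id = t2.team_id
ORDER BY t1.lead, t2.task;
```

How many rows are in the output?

INNER JOIN keeps only pairs where the ON condition holds.
Matching on t1.team_id = t2.team_id. A NULL in a compared column never satisfies the condition.
- team_id=7: 3 matching t2 row(s), so 3 row(s) emitted.
- team_id=7: 3 matching t2 row(s), so 3 row(s) emitted.
- team_id=7: 3 matching t2 row(s), so 3 row(s) emitted.
- team_id=6: no matching t2 row, dropped.
- team_id=6: no matching t2 row, dropped.
- team_id=7: 3 matching t2 row(s), so 3 row(s) emitted.
- team_id=NULL: no matching t2 row, dropped.
- team_id=4: no matching t2 row, dropped.
Total: 12 rows.

12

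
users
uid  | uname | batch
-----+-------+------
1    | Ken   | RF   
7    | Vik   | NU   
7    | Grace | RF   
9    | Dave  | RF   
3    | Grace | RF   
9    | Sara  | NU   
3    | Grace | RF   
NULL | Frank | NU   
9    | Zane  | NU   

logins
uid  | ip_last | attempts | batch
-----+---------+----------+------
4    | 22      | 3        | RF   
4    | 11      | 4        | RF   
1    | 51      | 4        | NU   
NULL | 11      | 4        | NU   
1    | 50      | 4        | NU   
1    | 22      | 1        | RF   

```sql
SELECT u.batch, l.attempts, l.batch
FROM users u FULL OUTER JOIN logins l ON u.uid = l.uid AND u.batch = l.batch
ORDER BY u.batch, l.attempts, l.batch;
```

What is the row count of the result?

14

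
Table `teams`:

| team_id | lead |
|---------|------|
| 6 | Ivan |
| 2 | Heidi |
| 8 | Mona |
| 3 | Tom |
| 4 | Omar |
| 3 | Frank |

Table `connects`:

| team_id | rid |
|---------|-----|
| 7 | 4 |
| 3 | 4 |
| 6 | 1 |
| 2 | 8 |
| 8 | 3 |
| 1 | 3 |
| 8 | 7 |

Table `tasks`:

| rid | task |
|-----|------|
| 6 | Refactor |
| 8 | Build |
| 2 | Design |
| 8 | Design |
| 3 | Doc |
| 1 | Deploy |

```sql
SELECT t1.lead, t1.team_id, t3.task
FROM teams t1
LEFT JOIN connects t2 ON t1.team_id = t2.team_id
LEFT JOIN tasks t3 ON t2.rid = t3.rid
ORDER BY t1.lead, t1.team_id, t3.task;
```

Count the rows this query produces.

8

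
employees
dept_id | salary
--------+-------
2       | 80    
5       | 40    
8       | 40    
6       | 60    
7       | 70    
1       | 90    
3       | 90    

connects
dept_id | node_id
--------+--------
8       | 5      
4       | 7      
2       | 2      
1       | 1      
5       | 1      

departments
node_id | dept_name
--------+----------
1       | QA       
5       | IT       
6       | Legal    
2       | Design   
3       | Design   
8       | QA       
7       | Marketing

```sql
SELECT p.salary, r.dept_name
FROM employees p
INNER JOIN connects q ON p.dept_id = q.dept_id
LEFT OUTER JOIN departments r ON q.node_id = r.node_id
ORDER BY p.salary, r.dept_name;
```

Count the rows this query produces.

Evaluate left to right. First `employees p INNER JOIN connects q` on dept_id: 4 row(s).
Then LEFT JOIN `departments r` on node_id: each of those 4 rows is kept; rows whose q.node_id has no match in r get NULL for r's columns.
Result: 4 row(s).

4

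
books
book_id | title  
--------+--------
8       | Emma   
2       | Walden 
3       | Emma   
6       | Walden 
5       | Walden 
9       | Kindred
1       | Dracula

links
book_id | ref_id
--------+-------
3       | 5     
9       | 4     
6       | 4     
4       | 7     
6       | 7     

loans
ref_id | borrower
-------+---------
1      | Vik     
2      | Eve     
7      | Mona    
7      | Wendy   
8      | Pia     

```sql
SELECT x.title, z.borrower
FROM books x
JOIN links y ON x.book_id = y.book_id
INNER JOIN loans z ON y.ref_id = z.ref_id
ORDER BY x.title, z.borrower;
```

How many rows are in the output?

2

Evaluate left to right. First `books x INNER JOIN links y` on book_id: 4 row(s).
Then INNER JOIN `loans z` on ref_id: keep only rows whose y.ref_id appears in z.
Result: 2 row(s).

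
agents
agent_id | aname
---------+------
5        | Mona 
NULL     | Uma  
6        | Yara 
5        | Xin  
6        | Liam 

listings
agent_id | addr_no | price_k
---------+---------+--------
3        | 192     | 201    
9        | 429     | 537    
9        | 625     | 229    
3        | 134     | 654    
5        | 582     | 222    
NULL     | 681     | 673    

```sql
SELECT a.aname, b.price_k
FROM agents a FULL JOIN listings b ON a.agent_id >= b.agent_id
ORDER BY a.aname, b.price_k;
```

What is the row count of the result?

FULL OUTER JOIN keeps every row from both sides; unmatched rows get NULL for the other side's columns.
Matching on a.agent_id >= b.agent_id. A NULL in a compared column never satisfies the condition.
Matched pairs: 12; unmatched a rows kept: 1; unmatched b rows kept: 3.
Total: 12 matched + 4 padded = 16 rows.

16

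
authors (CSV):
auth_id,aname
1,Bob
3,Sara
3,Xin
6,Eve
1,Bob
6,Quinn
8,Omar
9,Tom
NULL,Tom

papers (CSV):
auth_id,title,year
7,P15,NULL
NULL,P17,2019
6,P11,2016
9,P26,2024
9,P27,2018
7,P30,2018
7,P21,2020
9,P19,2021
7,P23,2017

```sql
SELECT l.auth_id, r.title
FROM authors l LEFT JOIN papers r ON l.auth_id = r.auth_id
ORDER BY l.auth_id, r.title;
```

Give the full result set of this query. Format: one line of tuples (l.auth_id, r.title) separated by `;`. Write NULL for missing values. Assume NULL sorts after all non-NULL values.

(1, NULL); (1, NULL); (3, NULL); (3, NULL); (6, P11); (6, P11); (8, NULL); (9, P19); (9, P26); (9, P27); (NULL, NULL)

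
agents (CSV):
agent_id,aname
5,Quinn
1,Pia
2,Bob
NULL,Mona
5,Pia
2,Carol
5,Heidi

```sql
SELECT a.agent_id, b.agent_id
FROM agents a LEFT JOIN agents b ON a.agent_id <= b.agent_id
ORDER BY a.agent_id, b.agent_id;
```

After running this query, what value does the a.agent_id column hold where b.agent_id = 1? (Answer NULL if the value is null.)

1

LEFT JOIN keeps every row from `agents a`; unmatched rows get NULL for `agents b`'s columns.
Matching on a.agent_id <= b.agent_id. A NULL in a compared column never satisfies the condition.
- agent_id=5: 3 matching b row(s), so 3 row(s) emitted.
- agent_id=1: 6 matching b row(s), so 6 row(s) emitted.
- agent_id=2: 5 matching b row(s), so 5 row(s) emitted.
- agent_id=NULL: no b row matches, row kept with b columns NULL.
- agent_id=5: 3 matching b row(s), so 3 row(s) emitted.
- agent_id=2: 5 matching b row(s), so 5 row(s) emitted.
- agent_id=5: 3 matching b row(s), so 3 row(s) emitted.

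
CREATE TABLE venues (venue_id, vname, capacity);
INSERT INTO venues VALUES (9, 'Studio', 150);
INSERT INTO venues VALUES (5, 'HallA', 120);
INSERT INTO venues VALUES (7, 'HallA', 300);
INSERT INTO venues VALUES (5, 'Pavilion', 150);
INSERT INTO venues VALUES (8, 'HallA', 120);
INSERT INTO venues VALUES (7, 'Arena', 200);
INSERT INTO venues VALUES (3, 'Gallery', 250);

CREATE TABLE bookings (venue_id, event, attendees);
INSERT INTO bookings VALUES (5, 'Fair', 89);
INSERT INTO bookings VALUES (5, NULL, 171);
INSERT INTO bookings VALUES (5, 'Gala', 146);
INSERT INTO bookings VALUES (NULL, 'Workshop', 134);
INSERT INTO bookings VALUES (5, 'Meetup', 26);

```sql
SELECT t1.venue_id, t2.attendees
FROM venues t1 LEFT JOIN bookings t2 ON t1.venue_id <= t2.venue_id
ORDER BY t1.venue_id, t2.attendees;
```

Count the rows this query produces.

16

LEFT JOIN keeps every row from `venues`; unmatched rows get NULL for `bookings`'s columns.
Matching on t1.venue_id <= t2.venue_id. A NULL in a compared column never satisfies the condition.
- t1 row (venue_id=9): no match → kept, t2 columns NULL.
- t1 row (venue_id=5): matches 4 t2 row(s) → 4 output row(s).
- t1 row (venue_id=7): no match → kept, t2 columns NULL.
- t1 row (venue_id=5): matches 4 t2 row(s) → 4 output row(s).
- t1 row (venue_id=8): no match → kept, t2 columns NULL.
- t1 row (venue_id=7): no match → kept, t2 columns NULL.
- t1 row (venue_id=3): matches 4 t2 row(s) → 4 output row(s).
Total: 12 matched + 4 padded = 16 rows.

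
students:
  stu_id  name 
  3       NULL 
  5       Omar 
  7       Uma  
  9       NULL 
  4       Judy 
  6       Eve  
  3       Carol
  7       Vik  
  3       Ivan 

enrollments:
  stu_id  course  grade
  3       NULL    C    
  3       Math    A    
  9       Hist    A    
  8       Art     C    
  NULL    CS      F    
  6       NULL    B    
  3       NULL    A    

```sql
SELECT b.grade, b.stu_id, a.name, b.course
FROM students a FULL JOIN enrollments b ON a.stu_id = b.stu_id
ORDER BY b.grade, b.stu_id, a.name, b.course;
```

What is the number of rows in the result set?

17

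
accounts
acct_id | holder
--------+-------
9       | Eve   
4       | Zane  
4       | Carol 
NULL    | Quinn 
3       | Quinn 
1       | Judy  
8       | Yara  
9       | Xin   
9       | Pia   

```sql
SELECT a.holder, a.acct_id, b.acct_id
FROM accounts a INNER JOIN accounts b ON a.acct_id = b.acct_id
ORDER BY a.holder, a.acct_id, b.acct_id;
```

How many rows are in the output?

INNER JOIN keeps only pairs where the ON condition holds.
Matching on a.acct_id = b.acct_id. A NULL in a compared column never satisfies the condition.
Matched pairs: 16.
Total: 16 rows.

16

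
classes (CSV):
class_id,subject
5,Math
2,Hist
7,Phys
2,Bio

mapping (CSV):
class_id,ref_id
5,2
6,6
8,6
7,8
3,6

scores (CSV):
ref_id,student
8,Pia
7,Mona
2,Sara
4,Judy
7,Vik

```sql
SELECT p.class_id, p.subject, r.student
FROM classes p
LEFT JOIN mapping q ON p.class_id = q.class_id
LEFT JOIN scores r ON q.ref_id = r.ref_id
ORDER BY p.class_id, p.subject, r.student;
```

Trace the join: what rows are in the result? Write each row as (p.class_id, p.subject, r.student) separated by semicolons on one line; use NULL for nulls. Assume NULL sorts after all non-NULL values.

(2, Bio, NULL); (2, Hist, NULL); (5, Math, Sara); (7, Phys, Pia)

Evaluate left to right. First `classes p LEFT JOIN mapping q` on class_id: 4 row(s).
Then LEFT JOIN `scores r` on ref_id: each of those 4 rows is kept; rows whose q.ref_id has no match in r get NULL for r's columns.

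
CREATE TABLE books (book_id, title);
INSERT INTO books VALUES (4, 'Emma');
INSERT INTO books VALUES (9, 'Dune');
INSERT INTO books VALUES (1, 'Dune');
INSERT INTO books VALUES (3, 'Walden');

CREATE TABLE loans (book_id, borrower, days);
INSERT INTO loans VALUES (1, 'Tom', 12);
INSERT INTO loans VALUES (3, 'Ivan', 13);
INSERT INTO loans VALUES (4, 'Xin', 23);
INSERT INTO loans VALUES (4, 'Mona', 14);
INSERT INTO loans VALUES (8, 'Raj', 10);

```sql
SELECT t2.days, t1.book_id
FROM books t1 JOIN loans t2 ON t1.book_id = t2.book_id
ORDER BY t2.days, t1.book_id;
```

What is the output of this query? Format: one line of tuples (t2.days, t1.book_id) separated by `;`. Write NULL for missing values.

(12, 1); (13, 3); (14, 4); (23, 4)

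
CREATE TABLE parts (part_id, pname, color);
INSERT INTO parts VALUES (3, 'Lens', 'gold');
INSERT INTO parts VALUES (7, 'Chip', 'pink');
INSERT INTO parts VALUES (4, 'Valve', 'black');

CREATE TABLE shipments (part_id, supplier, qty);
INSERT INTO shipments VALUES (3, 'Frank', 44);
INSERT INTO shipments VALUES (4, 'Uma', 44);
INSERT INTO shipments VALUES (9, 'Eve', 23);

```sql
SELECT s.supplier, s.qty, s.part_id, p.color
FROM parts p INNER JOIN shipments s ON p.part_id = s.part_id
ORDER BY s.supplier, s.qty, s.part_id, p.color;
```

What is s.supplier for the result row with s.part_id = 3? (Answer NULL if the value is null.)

INNER JOIN keeps only pairs where the ON condition holds.
Matching on p.part_id = s.part_id.
Matched pairs: 2.

Frank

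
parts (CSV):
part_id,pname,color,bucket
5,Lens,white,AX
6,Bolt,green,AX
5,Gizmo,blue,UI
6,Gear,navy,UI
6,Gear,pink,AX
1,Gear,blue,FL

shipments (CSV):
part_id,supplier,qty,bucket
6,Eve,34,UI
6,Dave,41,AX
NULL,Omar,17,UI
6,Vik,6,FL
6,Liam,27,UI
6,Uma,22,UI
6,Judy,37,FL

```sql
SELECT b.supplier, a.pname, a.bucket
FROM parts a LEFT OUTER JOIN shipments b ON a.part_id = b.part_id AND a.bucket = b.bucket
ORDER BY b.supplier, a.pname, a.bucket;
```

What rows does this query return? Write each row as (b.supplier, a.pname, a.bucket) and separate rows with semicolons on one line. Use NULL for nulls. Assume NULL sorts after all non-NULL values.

(Dave, Bolt, AX); (Dave, Gear, AX); (Eve, Gear, UI); (Liam, Gear, UI); (Uma, Gear, UI); (NULL, Gear, FL); (NULL, Gizmo, UI); (NULL, Lens, AX)

LEFT JOIN keeps every row from `parts`; unmatched rows get NULL for `shipments`'s columns.
Matching on a.part_id = b.part_id AND a.bucket = b.bucket. A NULL in a compared column never satisfies the condition.
- a row (part_id=5, bucket=AX): no match → kept, b columns NULL.
- a row (part_id=6, bucket=AX): matches 1 b row(s) → 1 output row(s).
- a row (part_id=5, bucket=UI): no match → kept, b columns NULL.
- a row (part_id=6, bucket=UI): matches 3 b row(s) → 3 output row(s).
- a row (part_id=6, bucket=AX): matches 1 b row(s) → 1 output row(s).
- a row (part_id=1, bucket=FL): no match → kept, b columns NULL.
After projecting and ordering:
b.supplier | a.pname | a.bucket
Dave | Bolt | AX
Dave | Gear | AX
Eve | Gear | UI
Liam | Gear | UI
Uma | Gear | UI
NULL | Gear | FL
NULL | Gizmo | UI
NULL | Lens | AX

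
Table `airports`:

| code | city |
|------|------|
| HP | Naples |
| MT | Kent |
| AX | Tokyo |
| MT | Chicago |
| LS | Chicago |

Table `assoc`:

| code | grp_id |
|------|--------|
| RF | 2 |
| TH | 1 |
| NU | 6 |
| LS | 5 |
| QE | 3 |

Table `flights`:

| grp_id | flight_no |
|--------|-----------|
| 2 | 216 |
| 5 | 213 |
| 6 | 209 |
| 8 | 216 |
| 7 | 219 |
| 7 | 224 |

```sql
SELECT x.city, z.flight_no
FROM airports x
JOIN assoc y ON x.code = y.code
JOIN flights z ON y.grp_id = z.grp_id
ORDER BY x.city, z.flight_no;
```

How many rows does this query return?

Evaluate left to right. First `airports x INNER JOIN assoc y` on code: 1 row(s).
Then INNER JOIN `flights z` on grp_id: keep only rows whose y.grp_id appears in z.
Result: 1 row(s).

1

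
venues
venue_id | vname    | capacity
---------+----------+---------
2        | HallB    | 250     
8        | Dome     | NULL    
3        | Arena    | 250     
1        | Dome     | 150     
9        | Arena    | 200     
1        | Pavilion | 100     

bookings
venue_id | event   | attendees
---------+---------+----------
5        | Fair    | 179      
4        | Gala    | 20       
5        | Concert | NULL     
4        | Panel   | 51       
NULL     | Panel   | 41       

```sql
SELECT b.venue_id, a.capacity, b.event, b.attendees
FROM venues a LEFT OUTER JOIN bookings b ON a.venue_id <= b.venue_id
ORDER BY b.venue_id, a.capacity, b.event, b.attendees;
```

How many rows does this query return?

LEFT JOIN keeps every row from `venues`; unmatched rows get NULL for `bookings`'s columns.
Matching on a.venue_id <= b.venue_id. A NULL in a compared column never satisfies the condition.
- a[0] venue_id=2 → 4 match(es) in b → 4 row(s).
- a[1] venue_id=8 → no match; kept with NULLs on the b side.
- a[2] venue_id=3 → 4 match(es) in b → 4 row(s).
- a[3] venue_id=1 → 4 match(es) in b → 4 row(s).
- a[4] venue_id=9 → no match; kept with NULLs on the b side.
- a[5] venue_id=1 → 4 match(es) in b → 4 row(s).
Total: 16 matched + 2 padded = 18 rows.

18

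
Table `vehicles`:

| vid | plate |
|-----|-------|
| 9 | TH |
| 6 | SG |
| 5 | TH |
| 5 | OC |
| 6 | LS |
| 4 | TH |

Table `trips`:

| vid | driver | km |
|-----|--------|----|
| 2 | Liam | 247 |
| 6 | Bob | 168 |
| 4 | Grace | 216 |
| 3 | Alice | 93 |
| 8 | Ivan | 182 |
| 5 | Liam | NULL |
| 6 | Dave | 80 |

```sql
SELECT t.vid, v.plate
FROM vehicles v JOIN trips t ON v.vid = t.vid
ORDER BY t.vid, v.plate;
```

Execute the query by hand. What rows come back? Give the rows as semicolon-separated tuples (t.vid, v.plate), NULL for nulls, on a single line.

(4, TH); (5, OC); (5, TH); (6, LS); (6, LS); (6, SG); (6, SG)

INNER JOIN keeps only pairs where the ON condition holds.
Matching on v.vid = t.vid.
- v (vid=9) has no partner → excluded.
- v (vid=6) pairs with 2 row(s) of t.
- v (vid=5) pairs with 1 row(s) of t.
- v (vid=5) pairs with 1 row(s) of t.
- v (vid=6) pairs with 2 row(s) of t.
- v (vid=4) pairs with 1 row(s) of t.
After projecting and ordering:
t.vid | v.plate
4 | TH
5 | OC
5 | TH
6 | LS
6 | LS
6 | SG
6 | SG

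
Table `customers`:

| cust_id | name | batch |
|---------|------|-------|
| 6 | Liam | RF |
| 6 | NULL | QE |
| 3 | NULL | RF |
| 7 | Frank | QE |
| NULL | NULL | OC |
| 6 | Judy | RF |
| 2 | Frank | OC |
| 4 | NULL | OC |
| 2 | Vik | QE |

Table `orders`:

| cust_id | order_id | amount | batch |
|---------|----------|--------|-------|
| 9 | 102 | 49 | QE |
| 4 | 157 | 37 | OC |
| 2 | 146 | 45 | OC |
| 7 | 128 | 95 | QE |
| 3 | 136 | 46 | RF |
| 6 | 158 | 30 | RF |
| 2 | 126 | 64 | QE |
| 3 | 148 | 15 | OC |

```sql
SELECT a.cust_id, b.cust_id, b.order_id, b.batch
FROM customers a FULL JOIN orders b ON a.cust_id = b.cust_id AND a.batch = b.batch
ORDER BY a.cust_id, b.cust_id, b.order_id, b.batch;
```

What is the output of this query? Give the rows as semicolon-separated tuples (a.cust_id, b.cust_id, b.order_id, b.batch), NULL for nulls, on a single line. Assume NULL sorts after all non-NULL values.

(2, 2, 126, QE); (2, 2, 146, OC); (3, 3, 136, RF); (4, 4, 157, OC); (6, 6, 158, RF); (6, 6, 158, RF); (6, NULL, NULL, NULL); (7, 7, 128, QE); (NULL, 3, 148, OC); (NULL, 9, 102, QE); (NULL, NULL, NULL, NULL)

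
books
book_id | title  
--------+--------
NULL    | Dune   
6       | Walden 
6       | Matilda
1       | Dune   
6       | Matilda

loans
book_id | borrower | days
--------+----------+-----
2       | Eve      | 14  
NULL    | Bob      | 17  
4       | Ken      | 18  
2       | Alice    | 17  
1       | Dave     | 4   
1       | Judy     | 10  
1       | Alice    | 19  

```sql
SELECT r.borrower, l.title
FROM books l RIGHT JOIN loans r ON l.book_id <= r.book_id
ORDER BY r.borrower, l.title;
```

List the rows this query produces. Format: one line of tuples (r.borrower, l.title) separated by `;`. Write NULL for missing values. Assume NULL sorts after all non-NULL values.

RIGHT JOIN keeps every row from `loans`; unmatched rows get NULL for `books`'s columns.
Matching on l.book_id <= r.book_id. A NULL in a compared column never satisfies the condition.
- l (book_id=NULL) has no partner in r.
- l (book_id=6) has no partner in r.
- l (book_id=6) has no partner in r.
- l (book_id=1) pairs with 6 row(s) of r.
- l (book_id=6) has no partner in r.
- plus 1 unmatched r row(s), each kept with NULL l columns.
After projecting and ordering:
r.borrower | l.title
Alice | Dune
Alice | Dune
Bob | NULL
Dave | Dune
Eve | Dune
Judy | Dune
Ken | Dune

(Alice, Dune); (Alice, Dune); (Bob, NULL); (Dave, Dune); (Eve, Dune); (Judy, Dune); (Ken, Dune)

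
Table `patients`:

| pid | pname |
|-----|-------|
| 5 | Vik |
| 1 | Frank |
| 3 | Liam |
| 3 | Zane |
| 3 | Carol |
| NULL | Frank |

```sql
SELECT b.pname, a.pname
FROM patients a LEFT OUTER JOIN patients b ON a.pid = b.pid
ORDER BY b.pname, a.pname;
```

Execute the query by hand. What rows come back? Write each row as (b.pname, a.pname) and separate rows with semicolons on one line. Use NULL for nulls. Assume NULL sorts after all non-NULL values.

(Carol, Carol); (Carol, Liam); (Carol, Zane); (Frank, Frank); (Liam, Carol); (Liam, Liam); (Liam, Zane); (Vik, Vik); (Zane, Carol); (Zane, Liam); (Zane, Zane); (NULL, Frank)

LEFT JOIN keeps every row from `patients a`; unmatched rows get NULL for `patients b`'s columns.
Matching on a.pid = b.pid. A NULL in a compared column never satisfies the condition.
- pid=5: 1 matching b row(s), so 1 row(s) emitted.
- pid=1: 1 matching b row(s), so 1 row(s) emitted.
- pid=3: 3 matching b row(s), so 3 row(s) emitted.
- pid=3: 3 matching b row(s), so 3 row(s) emitted.
- pid=3: 3 matching b row(s), so 3 row(s) emitted.
- pid=NULL: no b row matches, row kept with b columns NULL.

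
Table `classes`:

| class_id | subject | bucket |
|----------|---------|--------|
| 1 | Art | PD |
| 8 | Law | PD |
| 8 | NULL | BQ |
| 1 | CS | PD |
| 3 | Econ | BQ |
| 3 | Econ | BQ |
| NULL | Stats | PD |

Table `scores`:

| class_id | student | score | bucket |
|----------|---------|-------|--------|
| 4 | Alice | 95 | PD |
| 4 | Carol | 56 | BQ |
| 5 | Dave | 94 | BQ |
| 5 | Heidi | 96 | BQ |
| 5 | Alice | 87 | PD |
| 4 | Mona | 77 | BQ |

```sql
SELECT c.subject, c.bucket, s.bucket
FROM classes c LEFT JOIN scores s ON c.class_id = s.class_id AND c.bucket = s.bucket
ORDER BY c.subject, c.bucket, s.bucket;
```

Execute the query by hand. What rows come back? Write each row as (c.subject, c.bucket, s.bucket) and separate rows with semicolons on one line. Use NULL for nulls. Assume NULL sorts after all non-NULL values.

(Art, PD, NULL); (CS, PD, NULL); (Econ, BQ, NULL); (Econ, BQ, NULL); (Law, PD, NULL); (Stats, PD, NULL); (NULL, BQ, NULL)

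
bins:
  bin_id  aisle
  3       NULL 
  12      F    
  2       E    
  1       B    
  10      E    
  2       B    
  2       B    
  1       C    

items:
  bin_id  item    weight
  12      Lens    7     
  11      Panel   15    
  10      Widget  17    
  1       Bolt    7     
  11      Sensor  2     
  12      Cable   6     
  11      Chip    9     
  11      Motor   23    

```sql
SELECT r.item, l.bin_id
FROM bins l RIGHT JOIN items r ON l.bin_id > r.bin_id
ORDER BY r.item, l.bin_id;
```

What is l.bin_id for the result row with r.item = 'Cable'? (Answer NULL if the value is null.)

RIGHT JOIN keeps every row from `items`; unmatched rows get NULL for `bins`'s columns.
Matching on l.bin_id > r.bin_id.
- bin_id=3: 1 matching r row(s), so 1 row(s) emitted.
- bin_id=12: 6 matching r row(s), so 6 row(s) emitted.
- bin_id=2: 1 matching r row(s), so 1 row(s) emitted.
- bin_id=1: no matching r row.
- bin_id=10: 1 matching r row(s), so 1 row(s) emitted.
- bin_id=2: 1 matching r row(s), so 1 row(s) emitted.
- bin_id=2: 1 matching r row(s), so 1 row(s) emitted.
- bin_id=1: no matching r row.
- plus 2 unmatched r row(s), each kept with NULL l columns.

NULL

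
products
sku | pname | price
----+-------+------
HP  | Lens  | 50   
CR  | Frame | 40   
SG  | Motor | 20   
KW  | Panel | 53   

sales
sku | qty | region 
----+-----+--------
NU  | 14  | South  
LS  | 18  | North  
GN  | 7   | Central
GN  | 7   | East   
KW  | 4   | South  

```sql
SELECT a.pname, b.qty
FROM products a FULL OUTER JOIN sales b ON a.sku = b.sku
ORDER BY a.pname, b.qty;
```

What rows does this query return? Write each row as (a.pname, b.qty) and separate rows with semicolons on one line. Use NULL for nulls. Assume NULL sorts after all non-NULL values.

FULL OUTER JOIN keeps every row from both sides; unmatched rows get NULL for the other side's columns.
Matching on a.sku = b.sku.
- a (sku=HP) has no partner → padded with NULL.
- a (sku=CR) has no partner → padded with NULL.
- a (sku=SG) has no partner → padded with NULL.
- a (sku=KW) pairs with 1 row(s) of b.
- 4 b row(s) had no a match → kept, a columns NULL.
After projecting and ordering:
a.pname | b.qty
Frame | NULL
Lens | NULL
Motor | NULL
Panel | 4
NULL | 7
NULL | 7
NULL | 14
NULL | 18

(Frame, NULL); (Lens, NULL); (Motor, NULL); (Panel, 4); (NULL, 7); (NULL, 7); (NULL, 14); (NULL, 18)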